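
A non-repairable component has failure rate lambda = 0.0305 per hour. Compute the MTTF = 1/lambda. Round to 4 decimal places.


lambda = 0.0305
MTTF = 1 / 0.0305
MTTF = 32.7869

32.7869


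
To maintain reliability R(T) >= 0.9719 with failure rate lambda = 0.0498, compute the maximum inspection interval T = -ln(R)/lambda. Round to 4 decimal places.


R_target = 0.9719
lambda = 0.0498
-ln(0.9719) = 0.0285
T = 0.0285 / 0.0498
T = 0.5723

0.5723


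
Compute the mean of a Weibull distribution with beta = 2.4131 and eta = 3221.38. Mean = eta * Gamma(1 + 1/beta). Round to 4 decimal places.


beta = 2.4131, eta = 3221.38
1/beta = 0.4144
1 + 1/beta = 1.4144
Gamma(1.4144) = 0.8866
Mean = 3221.38 * 0.8866
Mean = 2855.9901

2855.9901


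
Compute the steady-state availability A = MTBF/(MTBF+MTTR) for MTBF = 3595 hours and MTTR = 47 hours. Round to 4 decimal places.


MTBF = 3595
MTTR = 47
MTBF + MTTR = 3642
A = 3595 / 3642
A = 0.9871

0.9871


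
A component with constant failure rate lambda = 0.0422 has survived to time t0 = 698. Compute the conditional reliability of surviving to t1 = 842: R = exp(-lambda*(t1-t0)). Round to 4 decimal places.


lambda = 0.0422
t0 = 698, t1 = 842
t1 - t0 = 144
lambda * (t1-t0) = 0.0422 * 144 = 6.0768
R = exp(-6.0768)
R = 0.0023

0.0023


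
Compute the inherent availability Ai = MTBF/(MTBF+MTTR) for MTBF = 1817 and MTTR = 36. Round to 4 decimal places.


MTBF = 1817
MTTR = 36
MTBF + MTTR = 1853
Ai = 1817 / 1853
Ai = 0.9806

0.9806


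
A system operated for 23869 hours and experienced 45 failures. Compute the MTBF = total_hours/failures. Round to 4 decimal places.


total_hours = 23869
failures = 45
MTBF = 23869 / 45
MTBF = 530.4222

530.4222


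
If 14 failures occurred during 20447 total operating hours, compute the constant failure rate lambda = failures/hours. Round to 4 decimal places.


failures = 14
total_hours = 20447
lambda = 14 / 20447
lambda = 0.0007

0.0007


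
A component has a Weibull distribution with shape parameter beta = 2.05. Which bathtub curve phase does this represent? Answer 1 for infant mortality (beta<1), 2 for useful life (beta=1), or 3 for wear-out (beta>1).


beta = 2.05
Compare beta to 1:
beta < 1 => infant mortality (phase 1)
beta = 1 => useful life (phase 2)
beta > 1 => wear-out (phase 3)
Since beta = 2.05, this is wear-out (increasing failure rate)
Phase = 3

3


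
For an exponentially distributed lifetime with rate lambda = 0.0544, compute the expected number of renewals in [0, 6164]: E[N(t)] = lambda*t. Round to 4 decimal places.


lambda = 0.0544
t = 6164
E[N(t)] = lambda * t
E[N(t)] = 0.0544 * 6164
E[N(t)] = 335.3216

335.3216


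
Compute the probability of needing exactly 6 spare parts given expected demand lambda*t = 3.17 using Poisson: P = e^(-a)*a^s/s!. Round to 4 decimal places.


a = 3.17, s = 6
e^(-a) = e^(-3.17) = 0.042
a^s = 3.17^6 = 1014.7419
s! = 720
P = 0.042 * 1014.7419 / 720
P = 0.0592

0.0592


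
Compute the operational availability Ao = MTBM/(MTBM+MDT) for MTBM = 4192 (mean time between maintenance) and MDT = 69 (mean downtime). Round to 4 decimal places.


MTBM = 4192
MDT = 69
MTBM + MDT = 4261
Ao = 4192 / 4261
Ao = 0.9838

0.9838


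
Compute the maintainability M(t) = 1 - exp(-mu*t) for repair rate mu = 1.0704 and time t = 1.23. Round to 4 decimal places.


mu = 1.0704, t = 1.23
mu * t = 1.0704 * 1.23 = 1.3166
exp(-1.3166) = 0.268
M(t) = 1 - 0.268
M(t) = 0.732

0.732


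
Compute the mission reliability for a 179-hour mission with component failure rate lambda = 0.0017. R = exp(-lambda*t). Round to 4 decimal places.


lambda = 0.0017
mission_time = 179
lambda * t = 0.0017 * 179 = 0.3043
R = exp(-0.3043)
R = 0.7376

0.7376


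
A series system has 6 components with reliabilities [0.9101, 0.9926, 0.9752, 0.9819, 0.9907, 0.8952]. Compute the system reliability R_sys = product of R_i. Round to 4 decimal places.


Components: [0.9101, 0.9926, 0.9752, 0.9819, 0.9907, 0.8952]
After component 1 (R=0.9101): product = 0.9101
After component 2 (R=0.9926): product = 0.9034
After component 3 (R=0.9752): product = 0.881
After component 4 (R=0.9819): product = 0.865
After component 5 (R=0.9907): product = 0.857
After component 6 (R=0.8952): product = 0.7672
R_sys = 0.7672

0.7672


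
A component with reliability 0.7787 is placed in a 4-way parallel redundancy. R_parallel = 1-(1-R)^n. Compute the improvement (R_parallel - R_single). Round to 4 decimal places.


R_single = 0.7787, n = 4
1 - R_single = 0.2213
(1 - R_single)^n = 0.2213^4 = 0.0024
R_parallel = 1 - 0.0024 = 0.9976
Improvement = 0.9976 - 0.7787
Improvement = 0.2189

0.2189


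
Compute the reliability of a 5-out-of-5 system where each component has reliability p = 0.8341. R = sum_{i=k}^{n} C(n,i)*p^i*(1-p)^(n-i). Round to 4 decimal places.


k = 5, n = 5, p = 0.8341
i=5: C(5,5)=1 * 0.8341^5 * 0.1659^0 = 0.4037
R = sum of terms = 0.4037

0.4037


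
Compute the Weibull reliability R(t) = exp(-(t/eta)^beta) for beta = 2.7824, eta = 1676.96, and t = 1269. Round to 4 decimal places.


beta = 2.7824, eta = 1676.96, t = 1269
t/eta = 1269 / 1676.96 = 0.7567
(t/eta)^beta = 0.7567^2.7824 = 0.4604
R(t) = exp(-0.4604)
R(t) = 0.631

0.631


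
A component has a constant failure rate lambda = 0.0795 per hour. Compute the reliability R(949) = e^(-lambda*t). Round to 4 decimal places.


lambda = 0.0795
t = 949
lambda * t = 75.4455
R(t) = e^(-75.4455)
R(t) = 0.0

0.0


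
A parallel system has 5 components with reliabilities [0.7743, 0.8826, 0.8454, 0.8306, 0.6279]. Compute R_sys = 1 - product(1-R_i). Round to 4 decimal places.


Components: [0.7743, 0.8826, 0.8454, 0.8306, 0.6279]
(1 - 0.7743) = 0.2257, running product = 0.2257
(1 - 0.8826) = 0.1174, running product = 0.0265
(1 - 0.8454) = 0.1546, running product = 0.0041
(1 - 0.8306) = 0.1694, running product = 0.0007
(1 - 0.6279) = 0.3721, running product = 0.0003
Product of (1-R_i) = 0.0003
R_sys = 1 - 0.0003 = 0.9997

0.9997


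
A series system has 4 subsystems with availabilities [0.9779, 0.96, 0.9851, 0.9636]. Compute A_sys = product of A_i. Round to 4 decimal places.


Subsystems: [0.9779, 0.96, 0.9851, 0.9636]
After subsystem 1 (A=0.9779): product = 0.9779
After subsystem 2 (A=0.96): product = 0.9388
After subsystem 3 (A=0.9851): product = 0.9248
After subsystem 4 (A=0.9636): product = 0.8911
A_sys = 0.8911

0.8911


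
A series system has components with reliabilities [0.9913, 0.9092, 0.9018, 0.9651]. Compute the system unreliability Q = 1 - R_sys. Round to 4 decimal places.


Components: [0.9913, 0.9092, 0.9018, 0.9651]
After component 1: product = 0.9913
After component 2: product = 0.9013
After component 3: product = 0.8128
After component 4: product = 0.7844
R_sys = 0.7844
Q = 1 - 0.7844 = 0.2156

0.2156


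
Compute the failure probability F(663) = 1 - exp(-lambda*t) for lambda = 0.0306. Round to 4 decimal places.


lambda = 0.0306, t = 663
lambda * t = 20.2878
exp(-20.2878) = 0.0
F(t) = 1 - 0.0
F(t) = 1.0

1.0


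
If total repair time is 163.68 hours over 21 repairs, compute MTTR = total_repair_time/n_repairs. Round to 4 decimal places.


total_repair_time = 163.68
n_repairs = 21
MTTR = 163.68 / 21
MTTR = 7.7943

7.7943


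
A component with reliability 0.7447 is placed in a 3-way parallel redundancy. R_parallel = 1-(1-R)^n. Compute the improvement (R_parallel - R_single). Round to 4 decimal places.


R_single = 0.7447, n = 3
1 - R_single = 0.2553
(1 - R_single)^n = 0.2553^3 = 0.0166
R_parallel = 1 - 0.0166 = 0.9834
Improvement = 0.9834 - 0.7447
Improvement = 0.2387

0.2387


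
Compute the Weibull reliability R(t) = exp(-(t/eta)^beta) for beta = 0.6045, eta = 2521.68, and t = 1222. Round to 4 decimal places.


beta = 0.6045, eta = 2521.68, t = 1222
t/eta = 1222 / 2521.68 = 0.4846
(t/eta)^beta = 0.4846^0.6045 = 0.6454
R(t) = exp(-0.6454)
R(t) = 0.5245

0.5245


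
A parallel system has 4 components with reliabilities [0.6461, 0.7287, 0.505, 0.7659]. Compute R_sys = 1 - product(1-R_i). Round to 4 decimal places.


Components: [0.6461, 0.7287, 0.505, 0.7659]
(1 - 0.6461) = 0.3539, running product = 0.3539
(1 - 0.7287) = 0.2713, running product = 0.096
(1 - 0.505) = 0.495, running product = 0.0475
(1 - 0.7659) = 0.2341, running product = 0.0111
Product of (1-R_i) = 0.0111
R_sys = 1 - 0.0111 = 0.9889

0.9889


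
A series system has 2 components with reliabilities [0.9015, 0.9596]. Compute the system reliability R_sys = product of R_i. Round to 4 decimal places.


Components: [0.9015, 0.9596]
After component 1 (R=0.9015): product = 0.9015
After component 2 (R=0.9596): product = 0.8651
R_sys = 0.8651

0.8651


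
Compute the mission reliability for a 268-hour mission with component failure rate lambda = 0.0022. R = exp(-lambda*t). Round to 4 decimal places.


lambda = 0.0022
mission_time = 268
lambda * t = 0.0022 * 268 = 0.5896
R = exp(-0.5896)
R = 0.5545

0.5545


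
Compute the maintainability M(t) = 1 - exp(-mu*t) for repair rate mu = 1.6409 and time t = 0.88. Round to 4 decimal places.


mu = 1.6409, t = 0.88
mu * t = 1.6409 * 0.88 = 1.444
exp(-1.444) = 0.236
M(t) = 1 - 0.236
M(t) = 0.764

0.764


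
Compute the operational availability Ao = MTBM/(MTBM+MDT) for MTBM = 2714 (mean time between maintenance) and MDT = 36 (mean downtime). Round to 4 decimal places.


MTBM = 2714
MDT = 36
MTBM + MDT = 2750
Ao = 2714 / 2750
Ao = 0.9869

0.9869


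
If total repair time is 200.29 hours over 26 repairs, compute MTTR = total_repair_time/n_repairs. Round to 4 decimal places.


total_repair_time = 200.29
n_repairs = 26
MTTR = 200.29 / 26
MTTR = 7.7035

7.7035


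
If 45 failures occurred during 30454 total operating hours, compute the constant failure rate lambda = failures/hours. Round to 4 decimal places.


failures = 45
total_hours = 30454
lambda = 45 / 30454
lambda = 0.0015

0.0015


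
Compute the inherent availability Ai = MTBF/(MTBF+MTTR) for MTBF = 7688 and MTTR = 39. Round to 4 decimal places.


MTBF = 7688
MTTR = 39
MTBF + MTTR = 7727
Ai = 7688 / 7727
Ai = 0.995

0.995


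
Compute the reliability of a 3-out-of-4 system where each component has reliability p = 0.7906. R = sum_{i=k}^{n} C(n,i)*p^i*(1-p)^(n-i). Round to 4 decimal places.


k = 3, n = 4, p = 0.7906
i=3: C(4,3)=4 * 0.7906^3 * 0.2094^1 = 0.4139
i=4: C(4,4)=1 * 0.7906^4 * 0.2094^0 = 0.3907
R = sum of terms = 0.8046

0.8046


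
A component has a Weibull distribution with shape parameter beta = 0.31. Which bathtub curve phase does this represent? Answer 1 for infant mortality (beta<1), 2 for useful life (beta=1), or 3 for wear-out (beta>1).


beta = 0.31
Compare beta to 1:
beta < 1 => infant mortality (phase 1)
beta = 1 => useful life (phase 2)
beta > 1 => wear-out (phase 3)
Since beta = 0.31, this is infant mortality (decreasing failure rate)
Phase = 1

1


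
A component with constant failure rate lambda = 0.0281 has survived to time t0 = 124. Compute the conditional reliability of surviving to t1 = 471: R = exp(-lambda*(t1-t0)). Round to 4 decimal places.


lambda = 0.0281
t0 = 124, t1 = 471
t1 - t0 = 347
lambda * (t1-t0) = 0.0281 * 347 = 9.7507
R = exp(-9.7507)
R = 0.0001

0.0001


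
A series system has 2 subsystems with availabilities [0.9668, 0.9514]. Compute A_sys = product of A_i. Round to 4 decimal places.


Subsystems: [0.9668, 0.9514]
After subsystem 1 (A=0.9668): product = 0.9668
After subsystem 2 (A=0.9514): product = 0.9198
A_sys = 0.9198

0.9198


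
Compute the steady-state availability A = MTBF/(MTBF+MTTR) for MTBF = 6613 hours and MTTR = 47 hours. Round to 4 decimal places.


MTBF = 6613
MTTR = 47
MTBF + MTTR = 6660
A = 6613 / 6660
A = 0.9929

0.9929


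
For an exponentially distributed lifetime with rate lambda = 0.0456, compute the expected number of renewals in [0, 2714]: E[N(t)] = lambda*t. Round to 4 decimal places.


lambda = 0.0456
t = 2714
E[N(t)] = lambda * t
E[N(t)] = 0.0456 * 2714
E[N(t)] = 123.7584

123.7584


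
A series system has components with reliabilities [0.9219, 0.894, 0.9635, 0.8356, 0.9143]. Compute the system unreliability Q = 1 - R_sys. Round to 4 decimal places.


Components: [0.9219, 0.894, 0.9635, 0.8356, 0.9143]
After component 1: product = 0.9219
After component 2: product = 0.8242
After component 3: product = 0.7941
After component 4: product = 0.6635
After component 5: product = 0.6067
R_sys = 0.6067
Q = 1 - 0.6067 = 0.3933

0.3933


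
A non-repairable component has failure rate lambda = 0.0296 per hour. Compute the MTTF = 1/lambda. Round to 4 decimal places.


lambda = 0.0296
MTTF = 1 / 0.0296
MTTF = 33.7838

33.7838


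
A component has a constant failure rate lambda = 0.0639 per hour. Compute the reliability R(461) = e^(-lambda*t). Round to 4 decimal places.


lambda = 0.0639
t = 461
lambda * t = 29.4579
R(t) = e^(-29.4579)
R(t) = 0.0

0.0


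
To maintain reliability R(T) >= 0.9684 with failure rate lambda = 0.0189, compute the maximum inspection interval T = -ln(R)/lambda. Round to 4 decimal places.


R_target = 0.9684
lambda = 0.0189
-ln(0.9684) = 0.0321
T = 0.0321 / 0.0189
T = 1.6989

1.6989


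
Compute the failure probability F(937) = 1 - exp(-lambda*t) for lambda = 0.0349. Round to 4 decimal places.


lambda = 0.0349, t = 937
lambda * t = 32.7013
exp(-32.7013) = 0.0
F(t) = 1 - 0.0
F(t) = 1.0

1.0


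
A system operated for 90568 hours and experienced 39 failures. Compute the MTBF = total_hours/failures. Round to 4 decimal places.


total_hours = 90568
failures = 39
MTBF = 90568 / 39
MTBF = 2322.2564

2322.2564


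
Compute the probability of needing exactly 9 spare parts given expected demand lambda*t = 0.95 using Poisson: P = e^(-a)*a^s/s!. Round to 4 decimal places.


a = 0.95, s = 9
e^(-a) = e^(-0.95) = 0.3867
a^s = 0.95^9 = 0.6302
s! = 362880
P = 0.3867 * 0.6302 / 362880
P = 0.0

0.0


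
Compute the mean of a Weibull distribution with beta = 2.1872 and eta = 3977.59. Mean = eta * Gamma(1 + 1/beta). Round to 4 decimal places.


beta = 2.1872, eta = 3977.59
1/beta = 0.4572
1 + 1/beta = 1.4572
Gamma(1.4572) = 0.8856
Mean = 3977.59 * 0.8856
Mean = 3522.5999

3522.5999


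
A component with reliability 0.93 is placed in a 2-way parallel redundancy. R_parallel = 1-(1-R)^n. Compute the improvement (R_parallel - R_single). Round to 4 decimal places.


R_single = 0.93, n = 2
1 - R_single = 0.07
(1 - R_single)^n = 0.07^2 = 0.0049
R_parallel = 1 - 0.0049 = 0.9951
Improvement = 0.9951 - 0.93
Improvement = 0.0651

0.0651


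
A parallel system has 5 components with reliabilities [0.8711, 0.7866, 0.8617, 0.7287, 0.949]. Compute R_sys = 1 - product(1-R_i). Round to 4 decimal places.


Components: [0.8711, 0.7866, 0.8617, 0.7287, 0.949]
(1 - 0.8711) = 0.1289, running product = 0.1289
(1 - 0.7866) = 0.2134, running product = 0.0275
(1 - 0.8617) = 0.1383, running product = 0.0038
(1 - 0.7287) = 0.2713, running product = 0.001
(1 - 0.949) = 0.051, running product = 0.0001
Product of (1-R_i) = 0.0001
R_sys = 1 - 0.0001 = 0.9999

0.9999


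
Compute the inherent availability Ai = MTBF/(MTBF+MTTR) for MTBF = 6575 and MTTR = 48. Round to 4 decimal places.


MTBF = 6575
MTTR = 48
MTBF + MTTR = 6623
Ai = 6575 / 6623
Ai = 0.9928

0.9928


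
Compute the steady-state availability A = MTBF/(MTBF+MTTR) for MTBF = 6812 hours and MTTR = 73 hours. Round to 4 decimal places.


MTBF = 6812
MTTR = 73
MTBF + MTTR = 6885
A = 6812 / 6885
A = 0.9894

0.9894


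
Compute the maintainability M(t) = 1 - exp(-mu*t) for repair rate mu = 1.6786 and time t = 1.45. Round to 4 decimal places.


mu = 1.6786, t = 1.45
mu * t = 1.6786 * 1.45 = 2.434
exp(-2.434) = 0.0877
M(t) = 1 - 0.0877
M(t) = 0.9123

0.9123


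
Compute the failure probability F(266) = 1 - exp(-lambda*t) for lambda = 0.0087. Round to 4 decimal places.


lambda = 0.0087, t = 266
lambda * t = 2.3142
exp(-2.3142) = 0.0988
F(t) = 1 - 0.0988
F(t) = 0.9012

0.9012


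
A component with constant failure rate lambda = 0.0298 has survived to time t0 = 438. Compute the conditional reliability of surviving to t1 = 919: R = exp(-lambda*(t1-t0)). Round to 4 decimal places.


lambda = 0.0298
t0 = 438, t1 = 919
t1 - t0 = 481
lambda * (t1-t0) = 0.0298 * 481 = 14.3338
R = exp(-14.3338)
R = 0.0

0.0


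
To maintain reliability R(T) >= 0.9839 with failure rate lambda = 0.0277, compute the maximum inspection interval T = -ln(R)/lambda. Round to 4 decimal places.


R_target = 0.9839
lambda = 0.0277
-ln(0.9839) = 0.0162
T = 0.0162 / 0.0277
T = 0.586

0.586


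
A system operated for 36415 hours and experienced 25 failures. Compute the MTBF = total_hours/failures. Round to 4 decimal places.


total_hours = 36415
failures = 25
MTBF = 36415 / 25
MTBF = 1456.6

1456.6


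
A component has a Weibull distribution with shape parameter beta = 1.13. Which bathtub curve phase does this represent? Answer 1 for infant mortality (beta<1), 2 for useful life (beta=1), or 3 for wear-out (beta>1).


beta = 1.13
Compare beta to 1:
beta < 1 => infant mortality (phase 1)
beta = 1 => useful life (phase 2)
beta > 1 => wear-out (phase 3)
Since beta = 1.13, this is wear-out (increasing failure rate)
Phase = 3

3


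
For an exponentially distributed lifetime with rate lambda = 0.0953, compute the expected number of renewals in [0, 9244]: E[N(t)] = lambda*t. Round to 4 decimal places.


lambda = 0.0953
t = 9244
E[N(t)] = lambda * t
E[N(t)] = 0.0953 * 9244
E[N(t)] = 880.9532

880.9532


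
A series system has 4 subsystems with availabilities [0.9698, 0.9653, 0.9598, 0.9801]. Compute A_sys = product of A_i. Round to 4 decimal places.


Subsystems: [0.9698, 0.9653, 0.9598, 0.9801]
After subsystem 1 (A=0.9698): product = 0.9698
After subsystem 2 (A=0.9653): product = 0.9361
After subsystem 3 (A=0.9598): product = 0.8985
After subsystem 4 (A=0.9801): product = 0.8806
A_sys = 0.8806

0.8806


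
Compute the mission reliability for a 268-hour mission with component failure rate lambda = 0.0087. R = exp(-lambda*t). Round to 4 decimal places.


lambda = 0.0087
mission_time = 268
lambda * t = 0.0087 * 268 = 2.3316
R = exp(-2.3316)
R = 0.0971

0.0971


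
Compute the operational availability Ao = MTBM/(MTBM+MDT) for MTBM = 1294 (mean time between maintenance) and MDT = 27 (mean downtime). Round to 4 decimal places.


MTBM = 1294
MDT = 27
MTBM + MDT = 1321
Ao = 1294 / 1321
Ao = 0.9796

0.9796


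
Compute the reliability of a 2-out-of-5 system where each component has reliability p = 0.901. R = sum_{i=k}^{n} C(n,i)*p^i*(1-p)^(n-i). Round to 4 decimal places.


k = 2, n = 5, p = 0.901
i=2: C(5,2)=10 * 0.901^2 * 0.099^3 = 0.0079
i=3: C(5,3)=10 * 0.901^3 * 0.099^2 = 0.0717
i=4: C(5,4)=5 * 0.901^4 * 0.099^1 = 0.3262
i=5: C(5,5)=1 * 0.901^5 * 0.099^0 = 0.5938
R = sum of terms = 0.9996

0.9996


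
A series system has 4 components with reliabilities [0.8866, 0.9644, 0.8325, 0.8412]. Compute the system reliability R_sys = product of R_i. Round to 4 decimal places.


Components: [0.8866, 0.9644, 0.8325, 0.8412]
After component 1 (R=0.8866): product = 0.8866
After component 2 (R=0.9644): product = 0.855
After component 3 (R=0.8325): product = 0.7118
After component 4 (R=0.8412): product = 0.5988
R_sys = 0.5988

0.5988


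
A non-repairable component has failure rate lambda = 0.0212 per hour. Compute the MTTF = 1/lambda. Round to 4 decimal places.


lambda = 0.0212
MTTF = 1 / 0.0212
MTTF = 47.1698

47.1698


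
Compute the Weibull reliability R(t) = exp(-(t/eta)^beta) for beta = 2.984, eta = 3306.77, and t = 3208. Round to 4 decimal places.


beta = 2.984, eta = 3306.77, t = 3208
t/eta = 3208 / 3306.77 = 0.9701
(t/eta)^beta = 0.9701^2.984 = 0.9135
R(t) = exp(-0.9135)
R(t) = 0.4011

0.4011


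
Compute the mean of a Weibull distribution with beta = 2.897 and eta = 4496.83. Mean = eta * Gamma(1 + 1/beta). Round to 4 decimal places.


beta = 2.897, eta = 4496.83
1/beta = 0.3452
1 + 1/beta = 1.3452
Gamma(1.3452) = 0.8917
Mean = 4496.83 * 0.8917
Mean = 4009.6057

4009.6057


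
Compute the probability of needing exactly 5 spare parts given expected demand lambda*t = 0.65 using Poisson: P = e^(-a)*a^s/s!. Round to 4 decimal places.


a = 0.65, s = 5
e^(-a) = e^(-0.65) = 0.522
a^s = 0.65^5 = 0.116
s! = 120
P = 0.522 * 0.116 / 120
P = 0.0005

0.0005


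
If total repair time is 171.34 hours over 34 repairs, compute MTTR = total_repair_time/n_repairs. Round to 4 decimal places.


total_repair_time = 171.34
n_repairs = 34
MTTR = 171.34 / 34
MTTR = 5.0394

5.0394


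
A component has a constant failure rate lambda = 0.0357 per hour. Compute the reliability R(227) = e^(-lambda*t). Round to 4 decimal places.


lambda = 0.0357
t = 227
lambda * t = 8.1039
R(t) = e^(-8.1039)
R(t) = 0.0003

0.0003


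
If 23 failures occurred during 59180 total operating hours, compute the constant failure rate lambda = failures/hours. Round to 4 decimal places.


failures = 23
total_hours = 59180
lambda = 23 / 59180
lambda = 0.0004

0.0004


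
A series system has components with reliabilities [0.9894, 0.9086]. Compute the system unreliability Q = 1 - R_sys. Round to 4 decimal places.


Components: [0.9894, 0.9086]
After component 1: product = 0.9894
After component 2: product = 0.899
R_sys = 0.899
Q = 1 - 0.899 = 0.101

0.101


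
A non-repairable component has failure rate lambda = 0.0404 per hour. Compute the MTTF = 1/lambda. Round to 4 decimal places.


lambda = 0.0404
MTTF = 1 / 0.0404
MTTF = 24.7525

24.7525


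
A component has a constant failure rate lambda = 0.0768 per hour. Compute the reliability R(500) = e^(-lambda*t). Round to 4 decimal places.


lambda = 0.0768
t = 500
lambda * t = 38.4
R(t) = e^(-38.4)
R(t) = 0.0

0.0


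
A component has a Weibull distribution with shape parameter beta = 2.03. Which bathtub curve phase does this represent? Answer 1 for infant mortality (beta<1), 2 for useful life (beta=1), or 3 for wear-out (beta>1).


beta = 2.03
Compare beta to 1:
beta < 1 => infant mortality (phase 1)
beta = 1 => useful life (phase 2)
beta > 1 => wear-out (phase 3)
Since beta = 2.03, this is wear-out (increasing failure rate)
Phase = 3

3


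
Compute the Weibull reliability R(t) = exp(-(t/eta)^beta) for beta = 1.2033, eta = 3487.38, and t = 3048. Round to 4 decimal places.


beta = 1.2033, eta = 3487.38, t = 3048
t/eta = 3048 / 3487.38 = 0.874
(t/eta)^beta = 0.874^1.2033 = 0.8504
R(t) = exp(-0.8504)
R(t) = 0.4272

0.4272


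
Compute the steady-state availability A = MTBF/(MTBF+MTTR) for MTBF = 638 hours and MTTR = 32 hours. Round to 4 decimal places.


MTBF = 638
MTTR = 32
MTBF + MTTR = 670
A = 638 / 670
A = 0.9522

0.9522


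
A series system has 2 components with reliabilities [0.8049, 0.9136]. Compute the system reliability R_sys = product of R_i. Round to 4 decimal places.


Components: [0.8049, 0.9136]
After component 1 (R=0.8049): product = 0.8049
After component 2 (R=0.9136): product = 0.7354
R_sys = 0.7354

0.7354


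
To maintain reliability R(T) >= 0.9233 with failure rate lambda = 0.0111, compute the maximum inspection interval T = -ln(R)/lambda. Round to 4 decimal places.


R_target = 0.9233
lambda = 0.0111
-ln(0.9233) = 0.0798
T = 0.0798 / 0.0111
T = 7.1893

7.1893


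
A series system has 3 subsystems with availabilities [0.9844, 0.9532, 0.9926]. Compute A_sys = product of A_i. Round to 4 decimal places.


Subsystems: [0.9844, 0.9532, 0.9926]
After subsystem 1 (A=0.9844): product = 0.9844
After subsystem 2 (A=0.9532): product = 0.9383
After subsystem 3 (A=0.9926): product = 0.9314
A_sys = 0.9314

0.9314


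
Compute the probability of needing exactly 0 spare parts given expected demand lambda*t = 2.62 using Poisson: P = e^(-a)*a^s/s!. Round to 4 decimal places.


a = 2.62, s = 0
e^(-a) = e^(-2.62) = 0.0728
a^s = 2.62^0 = 1.0
s! = 1
P = 0.0728 * 1.0 / 1
P = 0.0728

0.0728


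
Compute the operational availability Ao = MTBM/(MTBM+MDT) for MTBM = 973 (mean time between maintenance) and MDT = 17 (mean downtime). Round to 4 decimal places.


MTBM = 973
MDT = 17
MTBM + MDT = 990
Ao = 973 / 990
Ao = 0.9828

0.9828


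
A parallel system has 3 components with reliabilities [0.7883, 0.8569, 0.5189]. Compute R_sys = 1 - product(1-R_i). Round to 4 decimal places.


Components: [0.7883, 0.8569, 0.5189]
(1 - 0.7883) = 0.2117, running product = 0.2117
(1 - 0.8569) = 0.1431, running product = 0.0303
(1 - 0.5189) = 0.4811, running product = 0.0146
Product of (1-R_i) = 0.0146
R_sys = 1 - 0.0146 = 0.9854

0.9854


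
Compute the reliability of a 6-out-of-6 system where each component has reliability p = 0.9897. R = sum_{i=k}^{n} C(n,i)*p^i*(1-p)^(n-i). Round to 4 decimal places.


k = 6, n = 6, p = 0.9897
i=6: C(6,6)=1 * 0.9897^6 * 0.0103^0 = 0.9398
R = sum of terms = 0.9398

0.9398


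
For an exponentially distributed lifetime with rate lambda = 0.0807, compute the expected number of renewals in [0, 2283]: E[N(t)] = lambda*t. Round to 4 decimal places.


lambda = 0.0807
t = 2283
E[N(t)] = lambda * t
E[N(t)] = 0.0807 * 2283
E[N(t)] = 184.2381

184.2381


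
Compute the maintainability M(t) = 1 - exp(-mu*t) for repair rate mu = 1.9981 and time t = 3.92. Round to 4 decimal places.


mu = 1.9981, t = 3.92
mu * t = 1.9981 * 3.92 = 7.8326
exp(-7.8326) = 0.0004
M(t) = 1 - 0.0004
M(t) = 0.9996

0.9996


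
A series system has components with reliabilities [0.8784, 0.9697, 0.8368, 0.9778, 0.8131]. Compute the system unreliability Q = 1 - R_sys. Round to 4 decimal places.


Components: [0.8784, 0.9697, 0.8368, 0.9778, 0.8131]
After component 1: product = 0.8784
After component 2: product = 0.8518
After component 3: product = 0.7128
After component 4: product = 0.6969
After component 5: product = 0.5667
R_sys = 0.5667
Q = 1 - 0.5667 = 0.4333

0.4333


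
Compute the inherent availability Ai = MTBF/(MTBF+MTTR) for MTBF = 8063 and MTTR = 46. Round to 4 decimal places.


MTBF = 8063
MTTR = 46
MTBF + MTTR = 8109
Ai = 8063 / 8109
Ai = 0.9943

0.9943


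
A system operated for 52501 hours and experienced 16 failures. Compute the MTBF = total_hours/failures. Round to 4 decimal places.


total_hours = 52501
failures = 16
MTBF = 52501 / 16
MTBF = 3281.3125

3281.3125


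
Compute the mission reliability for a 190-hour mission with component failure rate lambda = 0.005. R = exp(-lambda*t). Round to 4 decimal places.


lambda = 0.005
mission_time = 190
lambda * t = 0.005 * 190 = 0.95
R = exp(-0.95)
R = 0.3867

0.3867


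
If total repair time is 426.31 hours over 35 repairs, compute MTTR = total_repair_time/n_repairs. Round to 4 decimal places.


total_repair_time = 426.31
n_repairs = 35
MTTR = 426.31 / 35
MTTR = 12.1803

12.1803


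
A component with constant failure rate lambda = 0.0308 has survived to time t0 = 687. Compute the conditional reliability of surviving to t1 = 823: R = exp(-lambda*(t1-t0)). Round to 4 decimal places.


lambda = 0.0308
t0 = 687, t1 = 823
t1 - t0 = 136
lambda * (t1-t0) = 0.0308 * 136 = 4.1888
R = exp(-4.1888)
R = 0.0152

0.0152


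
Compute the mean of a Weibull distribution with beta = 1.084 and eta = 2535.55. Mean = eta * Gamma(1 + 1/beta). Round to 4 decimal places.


beta = 1.084, eta = 2535.55
1/beta = 0.9225
1 + 1/beta = 1.9225
Gamma(1.9225) = 0.9697
Mean = 2535.55 * 0.9697
Mean = 2458.6616

2458.6616


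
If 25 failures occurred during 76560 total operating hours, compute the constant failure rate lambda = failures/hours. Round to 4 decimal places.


failures = 25
total_hours = 76560
lambda = 25 / 76560
lambda = 0.0003

0.0003


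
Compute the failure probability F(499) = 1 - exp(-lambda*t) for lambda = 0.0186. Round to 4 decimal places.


lambda = 0.0186, t = 499
lambda * t = 9.2814
exp(-9.2814) = 0.0001
F(t) = 1 - 0.0001
F(t) = 0.9999

0.9999


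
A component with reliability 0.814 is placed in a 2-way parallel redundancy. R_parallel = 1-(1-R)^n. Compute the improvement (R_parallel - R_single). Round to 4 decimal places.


R_single = 0.814, n = 2
1 - R_single = 0.186
(1 - R_single)^n = 0.186^2 = 0.0346
R_parallel = 1 - 0.0346 = 0.9654
Improvement = 0.9654 - 0.814
Improvement = 0.1514

0.1514


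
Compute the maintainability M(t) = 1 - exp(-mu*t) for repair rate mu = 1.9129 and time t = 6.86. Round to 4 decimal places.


mu = 1.9129, t = 6.86
mu * t = 1.9129 * 6.86 = 13.1225
exp(-13.1225) = 0.0
M(t) = 1 - 0.0
M(t) = 1.0

1.0


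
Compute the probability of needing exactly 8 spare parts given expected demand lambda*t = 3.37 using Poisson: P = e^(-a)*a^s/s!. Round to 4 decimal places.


a = 3.37, s = 8
e^(-a) = e^(-3.37) = 0.0344
a^s = 3.37^8 = 16635.6283
s! = 40320
P = 0.0344 * 16635.6283 / 40320
P = 0.0142

0.0142


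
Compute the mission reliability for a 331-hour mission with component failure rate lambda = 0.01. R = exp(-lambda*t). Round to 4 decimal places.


lambda = 0.01
mission_time = 331
lambda * t = 0.01 * 331 = 3.31
R = exp(-3.31)
R = 0.0365

0.0365


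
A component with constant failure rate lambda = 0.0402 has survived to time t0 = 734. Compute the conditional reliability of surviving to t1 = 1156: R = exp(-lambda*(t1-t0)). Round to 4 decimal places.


lambda = 0.0402
t0 = 734, t1 = 1156
t1 - t0 = 422
lambda * (t1-t0) = 0.0402 * 422 = 16.9644
R = exp(-16.9644)
R = 0.0

0.0


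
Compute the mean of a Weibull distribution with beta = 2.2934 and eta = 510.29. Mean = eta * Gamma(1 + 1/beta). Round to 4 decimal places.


beta = 2.2934, eta = 510.29
1/beta = 0.436
1 + 1/beta = 1.436
Gamma(1.436) = 0.8859
Mean = 510.29 * 0.8859
Mean = 452.0589

452.0589


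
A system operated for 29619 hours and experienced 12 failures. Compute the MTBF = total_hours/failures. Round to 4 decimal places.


total_hours = 29619
failures = 12
MTBF = 29619 / 12
MTBF = 2468.25

2468.25


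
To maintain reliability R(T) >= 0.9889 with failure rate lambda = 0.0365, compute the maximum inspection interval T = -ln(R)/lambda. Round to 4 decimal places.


R_target = 0.9889
lambda = 0.0365
-ln(0.9889) = 0.0112
T = 0.0112 / 0.0365
T = 0.3058

0.3058


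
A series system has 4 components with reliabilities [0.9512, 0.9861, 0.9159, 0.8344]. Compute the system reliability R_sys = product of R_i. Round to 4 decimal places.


Components: [0.9512, 0.9861, 0.9159, 0.8344]
After component 1 (R=0.9512): product = 0.9512
After component 2 (R=0.9861): product = 0.938
After component 3 (R=0.9159): product = 0.8591
After component 4 (R=0.8344): product = 0.7168
R_sys = 0.7168

0.7168


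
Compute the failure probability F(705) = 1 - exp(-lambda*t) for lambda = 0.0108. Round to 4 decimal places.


lambda = 0.0108, t = 705
lambda * t = 7.614
exp(-7.614) = 0.0005
F(t) = 1 - 0.0005
F(t) = 0.9995

0.9995


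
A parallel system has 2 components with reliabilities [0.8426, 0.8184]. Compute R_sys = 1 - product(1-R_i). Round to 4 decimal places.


Components: [0.8426, 0.8184]
(1 - 0.8426) = 0.1574, running product = 0.1574
(1 - 0.8184) = 0.1816, running product = 0.0286
Product of (1-R_i) = 0.0286
R_sys = 1 - 0.0286 = 0.9714

0.9714


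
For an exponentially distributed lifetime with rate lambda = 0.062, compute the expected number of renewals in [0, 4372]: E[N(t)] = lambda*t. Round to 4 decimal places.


lambda = 0.062
t = 4372
E[N(t)] = lambda * t
E[N(t)] = 0.062 * 4372
E[N(t)] = 271.064

271.064


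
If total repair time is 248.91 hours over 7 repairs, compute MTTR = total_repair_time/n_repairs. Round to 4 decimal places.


total_repair_time = 248.91
n_repairs = 7
MTTR = 248.91 / 7
MTTR = 35.5586

35.5586


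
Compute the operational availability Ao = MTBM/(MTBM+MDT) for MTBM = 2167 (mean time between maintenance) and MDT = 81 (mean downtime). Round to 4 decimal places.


MTBM = 2167
MDT = 81
MTBM + MDT = 2248
Ao = 2167 / 2248
Ao = 0.964

0.964


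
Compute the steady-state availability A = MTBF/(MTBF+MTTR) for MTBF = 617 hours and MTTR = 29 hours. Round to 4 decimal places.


MTBF = 617
MTTR = 29
MTBF + MTTR = 646
A = 617 / 646
A = 0.9551

0.9551


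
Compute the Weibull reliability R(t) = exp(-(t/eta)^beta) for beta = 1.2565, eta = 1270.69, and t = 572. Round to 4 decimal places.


beta = 1.2565, eta = 1270.69, t = 572
t/eta = 572 / 1270.69 = 0.4501
(t/eta)^beta = 0.4501^1.2565 = 0.3668
R(t) = exp(-0.3668)
R(t) = 0.6929

0.6929


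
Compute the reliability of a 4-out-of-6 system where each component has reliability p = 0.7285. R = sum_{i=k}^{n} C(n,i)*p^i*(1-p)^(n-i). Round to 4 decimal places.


k = 4, n = 6, p = 0.7285
i=4: C(6,4)=15 * 0.7285^4 * 0.2715^2 = 0.3114
i=5: C(6,5)=6 * 0.7285^5 * 0.2715^1 = 0.3342
i=6: C(6,6)=1 * 0.7285^6 * 0.2715^0 = 0.1495
R = sum of terms = 0.7951

0.7951


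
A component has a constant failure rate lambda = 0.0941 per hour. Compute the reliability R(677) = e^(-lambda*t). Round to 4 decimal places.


lambda = 0.0941
t = 677
lambda * t = 63.7057
R(t) = e^(-63.7057)
R(t) = 0.0

0.0


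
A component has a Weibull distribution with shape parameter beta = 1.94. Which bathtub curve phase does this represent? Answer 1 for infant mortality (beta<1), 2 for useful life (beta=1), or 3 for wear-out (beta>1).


beta = 1.94
Compare beta to 1:
beta < 1 => infant mortality (phase 1)
beta = 1 => useful life (phase 2)
beta > 1 => wear-out (phase 3)
Since beta = 1.94, this is wear-out (increasing failure rate)
Phase = 3

3


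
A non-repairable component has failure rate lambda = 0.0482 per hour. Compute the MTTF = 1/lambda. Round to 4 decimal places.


lambda = 0.0482
MTTF = 1 / 0.0482
MTTF = 20.7469

20.7469


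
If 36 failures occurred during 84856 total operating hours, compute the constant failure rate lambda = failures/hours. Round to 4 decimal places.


failures = 36
total_hours = 84856
lambda = 36 / 84856
lambda = 0.0004

0.0004


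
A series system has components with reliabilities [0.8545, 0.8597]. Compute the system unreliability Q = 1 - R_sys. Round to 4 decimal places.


Components: [0.8545, 0.8597]
After component 1: product = 0.8545
After component 2: product = 0.7346
R_sys = 0.7346
Q = 1 - 0.7346 = 0.2654

0.2654


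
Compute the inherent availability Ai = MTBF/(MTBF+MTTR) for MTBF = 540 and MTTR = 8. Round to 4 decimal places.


MTBF = 540
MTTR = 8
MTBF + MTTR = 548
Ai = 540 / 548
Ai = 0.9854

0.9854


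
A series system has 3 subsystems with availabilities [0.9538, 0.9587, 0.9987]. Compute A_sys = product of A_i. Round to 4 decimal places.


Subsystems: [0.9538, 0.9587, 0.9987]
After subsystem 1 (A=0.9538): product = 0.9538
After subsystem 2 (A=0.9587): product = 0.9144
After subsystem 3 (A=0.9987): product = 0.9132
A_sys = 0.9132

0.9132


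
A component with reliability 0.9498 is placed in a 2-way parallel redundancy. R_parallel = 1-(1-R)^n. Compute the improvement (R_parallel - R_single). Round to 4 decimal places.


R_single = 0.9498, n = 2
1 - R_single = 0.0502
(1 - R_single)^n = 0.0502^2 = 0.0025
R_parallel = 1 - 0.0025 = 0.9975
Improvement = 0.9975 - 0.9498
Improvement = 0.0477

0.0477


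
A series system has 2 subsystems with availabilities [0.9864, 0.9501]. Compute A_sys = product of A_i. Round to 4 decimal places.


Subsystems: [0.9864, 0.9501]
After subsystem 1 (A=0.9864): product = 0.9864
After subsystem 2 (A=0.9501): product = 0.9372
A_sys = 0.9372

0.9372


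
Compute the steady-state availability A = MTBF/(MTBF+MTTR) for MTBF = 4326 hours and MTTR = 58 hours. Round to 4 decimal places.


MTBF = 4326
MTTR = 58
MTBF + MTTR = 4384
A = 4326 / 4384
A = 0.9868

0.9868


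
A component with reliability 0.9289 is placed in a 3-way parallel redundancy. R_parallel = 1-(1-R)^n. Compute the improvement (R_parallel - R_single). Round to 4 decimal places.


R_single = 0.9289, n = 3
1 - R_single = 0.0711
(1 - R_single)^n = 0.0711^3 = 0.0004
R_parallel = 1 - 0.0004 = 0.9996
Improvement = 0.9996 - 0.9289
Improvement = 0.0707

0.0707


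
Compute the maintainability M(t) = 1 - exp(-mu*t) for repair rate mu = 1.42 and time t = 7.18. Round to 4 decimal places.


mu = 1.42, t = 7.18
mu * t = 1.42 * 7.18 = 10.1956
exp(-10.1956) = 0.0
M(t) = 1 - 0.0
M(t) = 1.0

1.0


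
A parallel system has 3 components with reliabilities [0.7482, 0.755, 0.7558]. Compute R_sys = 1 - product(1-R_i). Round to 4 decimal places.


Components: [0.7482, 0.755, 0.7558]
(1 - 0.7482) = 0.2518, running product = 0.2518
(1 - 0.755) = 0.245, running product = 0.0617
(1 - 0.7558) = 0.2442, running product = 0.0151
Product of (1-R_i) = 0.0151
R_sys = 1 - 0.0151 = 0.9849

0.9849


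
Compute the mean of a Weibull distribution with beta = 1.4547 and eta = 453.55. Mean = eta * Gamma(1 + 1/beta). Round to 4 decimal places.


beta = 1.4547, eta = 453.55
1/beta = 0.6874
1 + 1/beta = 1.6874
Gamma(1.6874) = 0.9063
Mean = 453.55 * 0.9063
Mean = 411.0598

411.0598


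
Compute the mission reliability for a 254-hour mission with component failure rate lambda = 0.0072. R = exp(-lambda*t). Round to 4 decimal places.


lambda = 0.0072
mission_time = 254
lambda * t = 0.0072 * 254 = 1.8288
R = exp(-1.8288)
R = 0.1606

0.1606


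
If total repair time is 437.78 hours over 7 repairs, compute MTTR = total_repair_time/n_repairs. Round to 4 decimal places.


total_repair_time = 437.78
n_repairs = 7
MTTR = 437.78 / 7
MTTR = 62.54

62.54


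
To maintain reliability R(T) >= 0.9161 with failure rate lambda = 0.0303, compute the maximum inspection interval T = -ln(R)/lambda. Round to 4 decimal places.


R_target = 0.9161
lambda = 0.0303
-ln(0.9161) = 0.0876
T = 0.0876 / 0.0303
T = 2.8921

2.8921


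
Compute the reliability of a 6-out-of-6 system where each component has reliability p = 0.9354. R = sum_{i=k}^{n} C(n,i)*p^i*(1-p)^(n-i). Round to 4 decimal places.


k = 6, n = 6, p = 0.9354
i=6: C(6,6)=1 * 0.9354^6 * 0.0646^0 = 0.6699
R = sum of terms = 0.6699

0.6699


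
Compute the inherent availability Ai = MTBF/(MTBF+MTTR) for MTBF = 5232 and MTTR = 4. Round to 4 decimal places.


MTBF = 5232
MTTR = 4
MTBF + MTTR = 5236
Ai = 5232 / 5236
Ai = 0.9992

0.9992


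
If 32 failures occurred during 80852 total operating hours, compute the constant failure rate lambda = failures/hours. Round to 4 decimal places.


failures = 32
total_hours = 80852
lambda = 32 / 80852
lambda = 0.0004

0.0004


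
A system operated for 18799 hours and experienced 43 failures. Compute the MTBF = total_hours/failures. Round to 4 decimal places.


total_hours = 18799
failures = 43
MTBF = 18799 / 43
MTBF = 437.186

437.186


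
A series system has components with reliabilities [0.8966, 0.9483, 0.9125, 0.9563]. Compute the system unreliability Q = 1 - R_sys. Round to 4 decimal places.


Components: [0.8966, 0.9483, 0.9125, 0.9563]
After component 1: product = 0.8966
After component 2: product = 0.8502
After component 3: product = 0.7758
After component 4: product = 0.7419
R_sys = 0.7419
Q = 1 - 0.7419 = 0.2581

0.2581


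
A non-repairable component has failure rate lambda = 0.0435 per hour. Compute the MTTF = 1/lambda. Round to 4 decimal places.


lambda = 0.0435
MTTF = 1 / 0.0435
MTTF = 22.9885

22.9885


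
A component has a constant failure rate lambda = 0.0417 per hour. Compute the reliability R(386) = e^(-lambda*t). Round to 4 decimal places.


lambda = 0.0417
t = 386
lambda * t = 16.0962
R(t) = e^(-16.0962)
R(t) = 0.0

0.0


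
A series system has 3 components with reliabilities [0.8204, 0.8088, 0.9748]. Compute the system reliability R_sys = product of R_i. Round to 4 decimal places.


Components: [0.8204, 0.8088, 0.9748]
After component 1 (R=0.8204): product = 0.8204
After component 2 (R=0.8088): product = 0.6635
After component 3 (R=0.9748): product = 0.6468
R_sys = 0.6468

0.6468


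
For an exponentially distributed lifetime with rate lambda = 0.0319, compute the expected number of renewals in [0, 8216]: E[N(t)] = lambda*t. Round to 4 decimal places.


lambda = 0.0319
t = 8216
E[N(t)] = lambda * t
E[N(t)] = 0.0319 * 8216
E[N(t)] = 262.0904

262.0904
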